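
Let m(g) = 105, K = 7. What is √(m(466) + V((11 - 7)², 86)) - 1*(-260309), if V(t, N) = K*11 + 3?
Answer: 260309 + √185 ≈ 2.6032e+5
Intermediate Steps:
V(t, N) = 80 (V(t, N) = 7*11 + 3 = 77 + 3 = 80)
√(m(466) + V((11 - 7)², 86)) - 1*(-260309) = √(105 + 80) - 1*(-260309) = √185 + 260309 = 260309 + √185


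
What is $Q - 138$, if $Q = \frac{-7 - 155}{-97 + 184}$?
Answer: $- \frac{4056}{29} \approx -139.86$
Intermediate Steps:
$Q = - \frac{54}{29}$ ($Q = - \frac{162}{87} = \left(-162\right) \frac{1}{87} = - \frac{54}{29} \approx -1.8621$)
$Q - 138 = - \frac{54}{29} - 138 = - \frac{4056}{29}$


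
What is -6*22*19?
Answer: -2508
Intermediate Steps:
-6*22*19 = -132*19 = -1*2508 = -2508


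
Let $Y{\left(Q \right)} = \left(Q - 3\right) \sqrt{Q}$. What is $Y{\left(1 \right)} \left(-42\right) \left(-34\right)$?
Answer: $-2856$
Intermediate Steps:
$Y{\left(Q \right)} = \sqrt{Q} \left(-3 + Q\right)$ ($Y{\left(Q \right)} = \left(-3 + Q\right) \sqrt{Q} = \sqrt{Q} \left(-3 + Q\right)$)
$Y{\left(1 \right)} \left(-42\right) \left(-34\right) = \sqrt{1} \left(-3 + 1\right) \left(-42\right) \left(-34\right) = 1 \left(-2\right) \left(-42\right) \left(-34\right) = \left(-2\right) \left(-42\right) \left(-34\right) = 84 \left(-34\right) = -2856$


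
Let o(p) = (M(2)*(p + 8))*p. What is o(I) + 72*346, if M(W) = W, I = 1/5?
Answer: 622882/25 ≈ 24915.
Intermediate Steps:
I = 1/5 ≈ 0.20000
o(p) = p*(16 + 2*p) (o(p) = (2*(p + 8))*p = (2*(8 + p))*p = (16 + 2*p)*p = p*(16 + 2*p))
o(I) + 72*346 = 2*(1/5)*(8 + 1/5) + 72*346 = 2*(1/5)*(41/5) + 24912 = 82/25 + 24912 = 622882/25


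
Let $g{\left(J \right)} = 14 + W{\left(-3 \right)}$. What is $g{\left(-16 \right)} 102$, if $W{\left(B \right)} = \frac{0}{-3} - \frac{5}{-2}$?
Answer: $1683$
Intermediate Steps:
$W{\left(B \right)} = \frac{5}{2}$ ($W{\left(B \right)} = 0 \left(- \frac{1}{3}\right) - - \frac{5}{2} = 0 + \frac{5}{2} = \frac{5}{2}$)
$g{\left(J \right)} = \frac{33}{2}$ ($g{\left(J \right)} = 14 + \frac{5}{2} = \frac{33}{2}$)
$g{\left(-16 \right)} 102 = \frac{33}{2} \cdot 102 = 1683$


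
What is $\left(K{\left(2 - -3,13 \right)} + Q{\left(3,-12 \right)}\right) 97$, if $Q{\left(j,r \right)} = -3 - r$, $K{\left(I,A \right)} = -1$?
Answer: $776$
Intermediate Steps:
$\left(K{\left(2 - -3,13 \right)} + Q{\left(3,-12 \right)}\right) 97 = \left(-1 - -9\right) 97 = \left(-1 + \left(-3 + 12\right)\right) 97 = \left(-1 + 9\right) 97 = 8 \cdot 97 = 776$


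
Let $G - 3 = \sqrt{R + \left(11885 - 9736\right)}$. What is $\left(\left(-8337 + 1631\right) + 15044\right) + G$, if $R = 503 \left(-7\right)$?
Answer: $8341 + 14 i \sqrt{7} \approx 8341.0 + 37.041 i$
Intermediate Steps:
$R = -3521$
$G = 3 + 14 i \sqrt{7}$ ($G = 3 + \sqrt{-3521 + \left(11885 - 9736\right)} = 3 + \sqrt{-3521 + 2149} = 3 + \sqrt{-1372} = 3 + 14 i \sqrt{7} \approx 3.0 + 37.041 i$)
$\left(\left(-8337 + 1631\right) + 15044\right) + G = \left(\left(-8337 + 1631\right) + 15044\right) + \left(3 + 14 i \sqrt{7}\right) = \left(-6706 + 15044\right) + \left(3 + 14 i \sqrt{7}\right) = 8338 + \left(3 + 14 i \sqrt{7}\right) = 8341 + 14 i \sqrt{7}$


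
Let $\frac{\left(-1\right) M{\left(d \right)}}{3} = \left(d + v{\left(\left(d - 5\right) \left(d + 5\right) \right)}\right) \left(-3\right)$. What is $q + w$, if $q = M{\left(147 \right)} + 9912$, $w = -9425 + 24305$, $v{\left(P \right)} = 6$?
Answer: $26169$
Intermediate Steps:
$w = 14880$
$M{\left(d \right)} = 54 + 9 d$ ($M{\left(d \right)} = - 3 \left(d + 6\right) \left(-3\right) = - 3 \left(6 + d\right) \left(-3\right) = - 3 \left(-18 - 3 d\right) = 54 + 9 d$)
$q = 11289$ ($q = \left(54 + 9 \cdot 147\right) + 9912 = \left(54 + 1323\right) + 9912 = 1377 + 9912 = 11289$)
$q + w = 11289 + 14880 = 26169$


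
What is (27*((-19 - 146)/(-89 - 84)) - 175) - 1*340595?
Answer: -58948755/173 ≈ -3.4074e+5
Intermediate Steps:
(27*((-19 - 146)/(-89 - 84)) - 175) - 1*340595 = (27*(-165/(-173)) - 175) - 340595 = (27*(-165*(-1/173)) - 175) - 340595 = (27*(165/173) - 175) - 340595 = (4455/173 - 175) - 340595 = -25820/173 - 340595 = -58948755/173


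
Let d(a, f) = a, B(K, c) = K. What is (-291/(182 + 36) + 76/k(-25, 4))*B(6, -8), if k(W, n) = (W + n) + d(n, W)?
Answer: -64545/1853 ≈ -34.833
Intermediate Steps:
k(W, n) = W + 2*n (k(W, n) = (W + n) + n = W + 2*n)
(-291/(182 + 36) + 76/k(-25, 4))*B(6, -8) = (-291/(182 + 36) + 76/(-25 + 2*4))*6 = (-291/218 + 76/(-25 + 8))*6 = (-291*1/218 + 76/(-17))*6 = (-291/218 + 76*(-1/17))*6 = (-291/218 - 76/17)*6 = -21515/3706*6 = -64545/1853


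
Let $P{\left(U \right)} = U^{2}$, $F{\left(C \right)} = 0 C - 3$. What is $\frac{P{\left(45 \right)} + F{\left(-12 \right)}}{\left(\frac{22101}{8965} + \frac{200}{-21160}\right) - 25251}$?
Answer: $- \frac{9589304670}{119740842131} \approx -0.080084$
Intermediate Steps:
$F{\left(C \right)} = -3$ ($F{\left(C \right)} = 0 - 3 = -3$)
$\frac{P{\left(45 \right)} + F{\left(-12 \right)}}{\left(\frac{22101}{8965} + \frac{200}{-21160}\right) - 25251} = \frac{45^{2} - 3}{\left(\frac{22101}{8965} + \frac{200}{-21160}\right) - 25251} = \frac{2025 - 3}{\left(22101 \cdot \frac{1}{8965} + 200 \left(- \frac{1}{21160}\right)\right) - 25251} = \frac{2022}{\left(\frac{22101}{8965} - \frac{5}{529}\right) - 25251} = \frac{2022}{\frac{11646604}{4742485} - 25251} = \frac{2022}{- \frac{119740842131}{4742485}} = 2022 \left(- \frac{4742485}{119740842131}\right) = - \frac{9589304670}{119740842131}$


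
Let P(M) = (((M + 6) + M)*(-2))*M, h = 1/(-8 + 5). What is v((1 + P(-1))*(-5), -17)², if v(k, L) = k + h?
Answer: 18496/9 ≈ 2055.1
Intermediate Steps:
h = -⅓ (h = 1/(-3) = -⅓ ≈ -0.33333)
P(M) = M*(-12 - 4*M) (P(M) = (((6 + M) + M)*(-2))*M = ((6 + 2*M)*(-2))*M = (-12 - 4*M)*M = M*(-12 - 4*M))
v(k, L) = -⅓ + k (v(k, L) = k - ⅓ = -⅓ + k)
v((1 + P(-1))*(-5), -17)² = (-⅓ + (1 - 4*(-1)*(3 - 1))*(-5))² = (-⅓ + (1 - 4*(-1)*2)*(-5))² = (-⅓ + (1 + 8)*(-5))² = (-⅓ + 9*(-5))² = (-⅓ - 45)² = (-136/3)² = 18496/9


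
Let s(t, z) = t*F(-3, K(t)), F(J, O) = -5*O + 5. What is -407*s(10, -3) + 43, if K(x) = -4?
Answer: -101707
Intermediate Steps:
F(J, O) = 5 - 5*O
s(t, z) = 25*t (s(t, z) = t*(5 - 5*(-4)) = t*(5 + 20) = t*25 = 25*t)
-407*s(10, -3) + 43 = -10175*10 + 43 = -407*250 + 43 = -101750 + 43 = -101707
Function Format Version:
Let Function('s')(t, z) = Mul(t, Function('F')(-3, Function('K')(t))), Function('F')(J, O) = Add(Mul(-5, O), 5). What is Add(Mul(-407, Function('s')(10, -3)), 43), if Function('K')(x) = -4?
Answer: -101707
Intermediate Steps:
Function('F')(J, O) = Add(5, Mul(-5, O))
Function('s')(t, z) = Mul(25, t) (Function('s')(t, z) = Mul(t, Add(5, Mul(-5, -4))) = Mul(t, Add(5, 20)) = Mul(t, 25) = Mul(25, t))
Add(Mul(-407, Function('s')(10, -3)), 43) = Add(Mul(-407, Mul(25, 10)), 43) = Add(Mul(-407, 250), 43) = Add(-101750, 43) = -101707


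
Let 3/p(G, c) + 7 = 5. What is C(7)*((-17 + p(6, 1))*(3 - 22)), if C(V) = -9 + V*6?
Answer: 23199/2 ≈ 11600.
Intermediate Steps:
p(G, c) = -3/2 (p(G, c) = 3/(-7 + 5) = 3/(-2) = 3*(-½) = -3/2)
C(V) = -9 + 6*V
C(7)*((-17 + p(6, 1))*(3 - 22)) = (-9 + 6*7)*((-17 - 3/2)*(3 - 22)) = (-9 + 42)*(-37/2*(-19)) = 33*(703/2) = 23199/2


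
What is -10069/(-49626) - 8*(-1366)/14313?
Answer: 228810175/236765646 ≈ 0.96640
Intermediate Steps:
-10069/(-49626) - 8*(-1366)/14313 = -10069*(-1/49626) + 10928*(1/14313) = 10069/49626 + 10928/14313 = 228810175/236765646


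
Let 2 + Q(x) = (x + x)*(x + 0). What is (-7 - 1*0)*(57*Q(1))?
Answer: 0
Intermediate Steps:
Q(x) = -2 + 2*x² (Q(x) = -2 + (x + x)*(x + 0) = -2 + (2*x)*x = -2 + 2*x²)
(-7 - 1*0)*(57*Q(1)) = (-7 - 1*0)*(57*(-2 + 2*1²)) = (-7 + 0)*(57*(-2 + 2*1)) = -399*(-2 + 2) = -399*0 = -7*0 = 0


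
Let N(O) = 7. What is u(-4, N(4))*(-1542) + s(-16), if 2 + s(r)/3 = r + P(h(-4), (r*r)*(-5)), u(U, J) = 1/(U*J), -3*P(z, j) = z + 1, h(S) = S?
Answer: 57/14 ≈ 4.0714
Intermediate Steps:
P(z, j) = -⅓ - z/3 (P(z, j) = -(z + 1)/3 = -(1 + z)/3 = -⅓ - z/3)
u(U, J) = 1/(J*U)
s(r) = -3 + 3*r (s(r) = -6 + 3*(r + (-⅓ - ⅓*(-4))) = -6 + 3*(r + (-⅓ + 4/3)) = -6 + 3*(r + 1) = -6 + 3*(1 + r) = -6 + (3 + 3*r) = -3 + 3*r)
u(-4, N(4))*(-1542) + s(-16) = (1/(7*(-4)))*(-1542) + (-3 + 3*(-16)) = ((⅐)*(-¼))*(-1542) + (-3 - 48) = -1/28*(-1542) - 51 = 771/14 - 51 = 57/14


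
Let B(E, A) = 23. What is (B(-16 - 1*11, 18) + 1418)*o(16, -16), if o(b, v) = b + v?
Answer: 0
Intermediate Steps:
(B(-16 - 1*11, 18) + 1418)*o(16, -16) = (23 + 1418)*(16 - 16) = 1441*0 = 0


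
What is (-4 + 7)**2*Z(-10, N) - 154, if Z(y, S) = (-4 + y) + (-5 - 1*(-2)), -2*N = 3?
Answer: -307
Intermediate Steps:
N = -3/2 (N = -1/2*3 = -3/2 ≈ -1.5000)
Z(y, S) = -7 + y (Z(y, S) = (-4 + y) + (-5 + 2) = (-4 + y) - 3 = -7 + y)
(-4 + 7)**2*Z(-10, N) - 154 = (-4 + 7)**2*(-7 - 10) - 154 = 3**2*(-17) - 154 = 9*(-17) - 154 = -153 - 154 = -307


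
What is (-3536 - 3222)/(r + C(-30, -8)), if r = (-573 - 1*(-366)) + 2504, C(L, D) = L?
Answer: -6758/2267 ≈ -2.9810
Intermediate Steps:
r = 2297 (r = (-573 + 366) + 2504 = -207 + 2504 = 2297)
(-3536 - 3222)/(r + C(-30, -8)) = (-3536 - 3222)/(2297 - 30) = -6758/2267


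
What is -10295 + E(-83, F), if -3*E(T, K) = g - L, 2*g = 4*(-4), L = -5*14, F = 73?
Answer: -30947/3 ≈ -10316.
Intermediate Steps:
L = -70
g = -8 (g = (4*(-4))/2 = (½)*(-16) = -8)
E(T, K) = -62/3 (E(T, K) = -(-8 - 1*(-70))/3 = -(-8 + 70)/3 = -⅓*62 = -62/3)
-10295 + E(-83, F) = -10295 - 62/3 = -30947/3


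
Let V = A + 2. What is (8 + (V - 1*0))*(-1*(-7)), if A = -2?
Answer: 56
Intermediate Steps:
V = 0 (V = -2 + 2 = 0)
(8 + (V - 1*0))*(-1*(-7)) = (8 + (0 - 1*0))*(-1*(-7)) = (8 + (0 + 0))*7 = (8 + 0)*7 = 8*7 = 56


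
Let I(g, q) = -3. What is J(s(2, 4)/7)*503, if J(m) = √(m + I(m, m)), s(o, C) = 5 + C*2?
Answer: 1006*I*√14/7 ≈ 537.73*I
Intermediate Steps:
s(o, C) = 5 + 2*C
J(m) = √(-3 + m) (J(m) = √(m - 3) = √(-3 + m))
J(s(2, 4)/7)*503 = √(-3 + (5 + 2*4)/7)*503 = √(-3 + (5 + 8)*(⅐))*503 = √(-3 + 13*(⅐))*503 = √(-3 + 13/7)*503 = √(-8/7)*503 = (2*I*√14/7)*503 = 1006*I*√14/7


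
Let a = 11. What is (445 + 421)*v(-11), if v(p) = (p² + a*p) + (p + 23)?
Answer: 10392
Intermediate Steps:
v(p) = 23 + p² + 12*p (v(p) = (p² + 11*p) + (p + 23) = (p² + 11*p) + (23 + p) = 23 + p² + 12*p)
(445 + 421)*v(-11) = (445 + 421)*(23 + (-11)² + 12*(-11)) = 866*(23 + 121 - 132) = 866*12 = 10392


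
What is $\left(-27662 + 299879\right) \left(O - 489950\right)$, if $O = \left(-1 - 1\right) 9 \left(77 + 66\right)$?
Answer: $-134073405708$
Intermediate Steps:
$O = -2574$ ($O = \left(-2\right) 9 \cdot 143 = \left(-18\right) 143 = -2574$)
$\left(-27662 + 299879\right) \left(O - 489950\right) = \left(-27662 + 299879\right) \left(-2574 - 489950\right) = 272217 \left(-492524\right) = -134073405708$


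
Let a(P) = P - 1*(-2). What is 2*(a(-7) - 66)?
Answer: -142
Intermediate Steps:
a(P) = 2 + P (a(P) = P + 2 = 2 + P)
2*(a(-7) - 66) = 2*((2 - 7) - 66) = 2*(-5 - 66) = 2*(-71) = -142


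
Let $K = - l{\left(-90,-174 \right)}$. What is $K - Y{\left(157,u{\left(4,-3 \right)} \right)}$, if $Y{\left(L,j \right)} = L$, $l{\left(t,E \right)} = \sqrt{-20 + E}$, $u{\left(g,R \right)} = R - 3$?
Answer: $-157 - i \sqrt{194} \approx -157.0 - 13.928 i$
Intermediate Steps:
$u{\left(g,R \right)} = -3 + R$
$K = - i \sqrt{194}$ ($K = - \sqrt{-20 - 174} = - \sqrt{-194} = - i \sqrt{194} \approx - 13.928 i$)
$K - Y{\left(157,u{\left(4,-3 \right)} \right)} = - i \sqrt{194} - 157 = -157 - i \sqrt{194}$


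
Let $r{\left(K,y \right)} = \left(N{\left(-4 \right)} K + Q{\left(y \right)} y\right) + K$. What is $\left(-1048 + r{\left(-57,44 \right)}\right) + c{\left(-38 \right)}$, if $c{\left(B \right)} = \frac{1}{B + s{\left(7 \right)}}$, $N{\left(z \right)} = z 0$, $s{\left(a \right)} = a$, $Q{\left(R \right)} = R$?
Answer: $\frac{25760}{31} \approx 830.97$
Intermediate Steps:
$N{\left(z \right)} = 0$
$r{\left(K,y \right)} = K + y^{2}$ ($r{\left(K,y \right)} = \left(0 K + y y\right) + K = \left(0 + y^{2}\right) + K = y^{2} + K = K + y^{2}$)
$c{\left(B \right)} = \frac{1}{7 + B}$ ($c{\left(B \right)} = \frac{1}{B + 7} = \frac{1}{7 + B}$)
$\left(-1048 + r{\left(-57,44 \right)}\right) + c{\left(-38 \right)} = \left(-1048 - \left(57 - 44^{2}\right)\right) + \frac{1}{7 - 38} = \left(-1048 + \left(-57 + 1936\right)\right) + \frac{1}{-31} = \left(-1048 + 1879\right) - \frac{1}{31} = 831 - \frac{1}{31} = \frac{25760}{31}$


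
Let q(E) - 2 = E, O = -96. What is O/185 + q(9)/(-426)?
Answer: -42931/78810 ≈ -0.54474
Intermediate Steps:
q(E) = 2 + E
O/185 + q(9)/(-426) = -96/185 + (2 + 9)/(-426) = -96*1/185 + 11*(-1/426) = -96/185 - 11/426 = -42931/78810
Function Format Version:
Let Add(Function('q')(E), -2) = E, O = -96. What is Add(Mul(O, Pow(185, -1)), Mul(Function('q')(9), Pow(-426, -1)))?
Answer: Rational(-42931, 78810) ≈ -0.54474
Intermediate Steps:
Function('q')(E) = Add(2, E)
Add(Mul(O, Pow(185, -1)), Mul(Function('q')(9), Pow(-426, -1))) = Add(Mul(-96, Pow(185, -1)), Mul(Add(2, 9), Pow(-426, -1))) = Add(Mul(-96, Rational(1, 185)), Mul(11, Rational(-1, 426))) = Add(Rational(-96, 185), Rational(-11, 426)) = Rational(-42931, 78810)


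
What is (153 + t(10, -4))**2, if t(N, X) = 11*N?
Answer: 69169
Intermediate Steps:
(153 + t(10, -4))**2 = (153 + 11*10)**2 = (153 + 110)**2 = 263**2 = 69169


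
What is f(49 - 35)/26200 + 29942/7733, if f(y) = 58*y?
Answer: 17971809/4604650 ≈ 3.9030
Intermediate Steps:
f(49 - 35)/26200 + 29942/7733 = (58*(49 - 35))/26200 + 29942/7733 = (58*14)*(1/26200) + 29942*(1/7733) = 812*(1/26200) + 2722/703 = 203/6550 + 2722/703 = 17971809/4604650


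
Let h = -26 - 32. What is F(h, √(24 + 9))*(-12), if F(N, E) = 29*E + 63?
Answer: -756 - 348*√33 ≈ -2755.1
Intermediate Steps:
h = -58
F(N, E) = 63 + 29*E
F(h, √(24 + 9))*(-12) = (63 + 29*√(24 + 9))*(-12) = (63 + 29*√33)*(-12) = -756 - 348*√33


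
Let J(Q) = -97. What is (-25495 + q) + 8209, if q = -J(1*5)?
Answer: -17189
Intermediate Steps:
q = 97 (q = -1*(-97) = 97)
(-25495 + q) + 8209 = (-25495 + 97) + 8209 = -25398 + 8209 = -17189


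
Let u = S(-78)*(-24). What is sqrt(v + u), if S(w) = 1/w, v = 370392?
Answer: 10*sqrt(625963)/13 ≈ 608.60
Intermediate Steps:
u = 4/13 (u = -24/(-78) = -1/78*(-24) = 4/13 ≈ 0.30769)
sqrt(v + u) = sqrt(370392 + 4/13) = sqrt(4815100/13) = 10*sqrt(625963)/13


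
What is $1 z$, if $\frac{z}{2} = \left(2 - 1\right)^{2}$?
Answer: $2$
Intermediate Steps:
$z = 2$ ($z = 2 \left(2 - 1\right)^{2} = 2 \cdot 1^{2} = 2 \cdot 1 = 2$)
$1 z = 1 \cdot 2 = 2$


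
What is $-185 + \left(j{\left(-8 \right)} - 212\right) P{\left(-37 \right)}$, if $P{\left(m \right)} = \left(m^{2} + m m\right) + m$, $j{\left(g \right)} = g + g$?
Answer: $-616013$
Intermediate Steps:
$j{\left(g \right)} = 2 g$
$P{\left(m \right)} = m + 2 m^{2}$ ($P{\left(m \right)} = \left(m^{2} + m^{2}\right) + m = 2 m^{2} + m = m + 2 m^{2}$)
$-185 + \left(j{\left(-8 \right)} - 212\right) P{\left(-37 \right)} = -185 + \left(2 \left(-8\right) - 212\right) \left(- 37 \left(1 + 2 \left(-37\right)\right)\right) = -185 + \left(-16 - 212\right) \left(- 37 \left(1 - 74\right)\right) = -185 - 228 \left(\left(-37\right) \left(-73\right)\right) = -185 - 615828 = -616013$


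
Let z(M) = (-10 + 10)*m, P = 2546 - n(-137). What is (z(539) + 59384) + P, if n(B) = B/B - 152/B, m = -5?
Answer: 8484121/137 ≈ 61928.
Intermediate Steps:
n(B) = 1 - 152/B
P = 348513/137 (P = 2546 - (-152 - 137)/(-137) = 2546 - (-1)*(-289)/137 = 2546 - 1*289/137 = 2546 - 289/137 = 348513/137 ≈ 2543.9)
z(M) = 0 (z(M) = (-10 + 10)*(-5) = 0*(-5) = 0)
(z(539) + 59384) + P = (0 + 59384) + 348513/137 = 59384 + 348513/137 = 8484121/137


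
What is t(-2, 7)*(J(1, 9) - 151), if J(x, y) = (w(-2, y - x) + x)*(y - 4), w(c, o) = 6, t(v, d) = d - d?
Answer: 0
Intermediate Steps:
t(v, d) = 0
J(x, y) = (-4 + y)*(6 + x) (J(x, y) = (6 + x)*(y - 4) = (6 + x)*(-4 + y) = (-4 + y)*(6 + x))
t(-2, 7)*(J(1, 9) - 151) = 0*((-24 - 4*1 + 6*9 + 1*9) - 151) = 0*((-24 - 4 + 54 + 9) - 151) = 0*(35 - 151) = 0*(-116) = 0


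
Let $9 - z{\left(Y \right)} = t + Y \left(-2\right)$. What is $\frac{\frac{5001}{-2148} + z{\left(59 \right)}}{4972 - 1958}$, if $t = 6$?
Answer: $\frac{84969}{2158024} \approx 0.039374$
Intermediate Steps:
$z{\left(Y \right)} = 3 + 2 Y$ ($z{\left(Y \right)} = 9 - \left(6 + Y \left(-2\right)\right) = 9 - \left(6 - 2 Y\right) = 9 + \left(-6 + 2 Y\right) = 3 + 2 Y$)
$\frac{\frac{5001}{-2148} + z{\left(59 \right)}}{4972 - 1958} = \frac{\frac{5001}{-2148} + \left(3 + 2 \cdot 59\right)}{4972 - 1958} = \frac{5001 \left(- \frac{1}{2148}\right) + \left(3 + 118\right)}{3014} = \left(- \frac{1667}{716} + 121\right) \frac{1}{3014} = \frac{84969}{716} \cdot \frac{1}{3014} = \frac{84969}{2158024}$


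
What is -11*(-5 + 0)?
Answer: 55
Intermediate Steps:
-11*(-5 + 0) = -11*(-5) = 55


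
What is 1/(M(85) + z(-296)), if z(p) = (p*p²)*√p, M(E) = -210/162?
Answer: -945/145134113899061183689 + 37812261888*I*√74/145134113899061183689 ≈ -6.5112e-18 + 2.2412e-9*I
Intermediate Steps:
M(E) = -35/27 (M(E) = -210*1/162 = -35/27)
z(p) = p^(7/2) (z(p) = p³*√p = p^(7/2))
1/(M(85) + z(-296)) = 1/(-35/27 + (-296)^(7/2)) = 1/(-35/27 - 51868672*I*√74)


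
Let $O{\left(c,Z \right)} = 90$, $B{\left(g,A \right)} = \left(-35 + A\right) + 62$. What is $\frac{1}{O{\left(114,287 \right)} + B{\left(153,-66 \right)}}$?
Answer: $\frac{1}{51} \approx 0.019608$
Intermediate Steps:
$B{\left(g,A \right)} = 27 + A$
$\frac{1}{O{\left(114,287 \right)} + B{\left(153,-66 \right)}} = \frac{1}{90 + \left(27 - 66\right)} = \frac{1}{90 - 39} = \frac{1}{51}$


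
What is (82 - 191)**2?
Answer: 11881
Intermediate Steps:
(82 - 191)**2 = (-109)**2 = 11881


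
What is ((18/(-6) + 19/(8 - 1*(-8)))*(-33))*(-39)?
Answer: -37323/16 ≈ -2332.7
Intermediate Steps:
((18/(-6) + 19/(8 - 1*(-8)))*(-33))*(-39) = ((18*(-1/6) + 19/(8 + 8))*(-33))*(-39) = ((-3 + 19/16)*(-33))*(-39) = -29/16*(-33)*(-39) = (957/16)*(-39) = -37323/16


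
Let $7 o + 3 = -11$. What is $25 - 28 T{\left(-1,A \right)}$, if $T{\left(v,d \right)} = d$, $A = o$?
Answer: $81$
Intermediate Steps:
$o = -2$ ($o = - \frac{3}{7} + \frac{1}{7} \left(-11\right) = - \frac{3}{7} - \frac{11}{7} = -2$)
$A = -2$
$25 - 28 T{\left(-1,A \right)} = 25 - -56 = 25 + 56 = 81$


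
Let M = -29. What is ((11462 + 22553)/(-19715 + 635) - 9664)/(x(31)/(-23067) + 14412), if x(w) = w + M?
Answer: -94535299001/140955239248 ≈ -0.67068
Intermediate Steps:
x(w) = -29 + w (x(w) = w - 29 = -29 + w)
((11462 + 22553)/(-19715 + 635) - 9664)/(x(31)/(-23067) + 14412) = ((11462 + 22553)/(-19715 + 635) - 9664)/((-29 + 31)/(-23067) + 14412) = (34015/(-19080) - 9664)/(2*(-1/23067) + 14412) = (34015*(-1/19080) - 9664)/(-2/23067 + 14412) = (-6803/3816 - 9664)/(332441602/23067) = -36884627/3816*23067/332441602 = -94535299001/140955239248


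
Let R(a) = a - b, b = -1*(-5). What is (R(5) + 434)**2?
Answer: 188356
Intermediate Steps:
b = 5
R(a) = -5 + a (R(a) = a - 1*5 = a - 5 = -5 + a)
(R(5) + 434)**2 = ((-5 + 5) + 434)**2 = (0 + 434)**2 = 434**2 = 188356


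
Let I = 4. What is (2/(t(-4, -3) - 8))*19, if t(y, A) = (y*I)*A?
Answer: 19/20 ≈ 0.95000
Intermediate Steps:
t(y, A) = 4*A*y (t(y, A) = (y*4)*A = (4*y)*A = 4*A*y)
(2/(t(-4, -3) - 8))*19 = (2/(4*(-3)*(-4) - 8))*19 = (2/(48 - 8))*19 = (2/40)*19 = (2*(1/40))*19 = (1/20)*19 = 19/20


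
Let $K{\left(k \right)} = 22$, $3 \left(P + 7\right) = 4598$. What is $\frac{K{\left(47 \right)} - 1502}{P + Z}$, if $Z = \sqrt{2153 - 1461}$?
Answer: $- \frac{20321880}{20942701} + \frac{26640 \sqrt{173}}{20942701} \approx -0.95362$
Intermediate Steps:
$P = \frac{4577}{3}$ ($P = -7 + \frac{1}{3} \cdot 4598 = -7 + \frac{4598}{3} = \frac{4577}{3} \approx 1525.7$)
$Z = 2 \sqrt{173}$ ($Z = \sqrt{692} = 2 \sqrt{173} \approx 26.306$)
$\frac{K{\left(47 \right)} - 1502}{P + Z} = \frac{22 - 1502}{\frac{4577}{3} + 2 \sqrt{173}} = - \frac{1480}{\frac{4577}{3} + 2 \sqrt{173}}$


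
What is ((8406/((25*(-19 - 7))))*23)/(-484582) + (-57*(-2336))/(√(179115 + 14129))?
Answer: 96669/157489150 + 66576*√48311/48311 ≈ 302.90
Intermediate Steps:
((8406/((25*(-19 - 7))))*23)/(-484582) + (-57*(-2336))/(√(179115 + 14129)) = ((8406/((25*(-26))))*23)*(-1/484582) + 133152/(√193244) = ((8406/(-650))*23)*(-1/484582) + 133152/((2*√48311)) = ((8406*(-1/650))*23)*(-1/484582) + 133152*(√48311/96622) = -4203/325*23*(-1/484582) + 66576*√48311/48311 = -96669/325*(-1/484582) + 66576*√48311/48311 = 96669/157489150 + 66576*√48311/48311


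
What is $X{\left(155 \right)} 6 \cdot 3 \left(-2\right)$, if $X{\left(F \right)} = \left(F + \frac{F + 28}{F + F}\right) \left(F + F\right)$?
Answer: $-1736388$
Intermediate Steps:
$X{\left(F \right)} = 2 F \left(F + \frac{28 + F}{2 F}\right)$ ($X{\left(F \right)} = \left(F + \frac{28 + F}{2 F}\right) 2 F = 2 F \left(F + \frac{28 + F}{2 F}\right)$)
$X{\left(155 \right)} 6 \cdot 3 \left(-2\right) = \left(28 + 155 + 2 \cdot 155^{2}\right) 6 \cdot 3 \left(-2\right) = \left(28 + 155 + 2 \cdot 24025\right) 18 \left(-2\right) = \left(28 + 155 + 48050\right) \left(-36\right) = 48233 \left(-36\right) = -1736388$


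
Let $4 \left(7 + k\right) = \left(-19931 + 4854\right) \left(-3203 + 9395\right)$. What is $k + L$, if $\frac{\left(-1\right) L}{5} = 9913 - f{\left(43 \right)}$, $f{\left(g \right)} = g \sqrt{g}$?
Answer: $-23388768 + 215 \sqrt{43} \approx -2.3387 \cdot 10^{7}$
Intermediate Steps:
$k = -23339203$ ($k = -7 + \frac{\left(-19931 + 4854\right) \left(-3203 + 9395\right)}{4} = -7 + \frac{\left(-15077\right) 6192}{4} = -7 + \frac{1}{4} \left(-93356784\right) = -7 - 23339196 = -23339203$)
$f{\left(g \right)} = g^{\frac{3}{2}}$
$L = -49565 + 215 \sqrt{43}$ ($L = - 5 \left(9913 - 43^{\frac{3}{2}}\right) = - 5 \left(9913 - 43 \sqrt{43}\right) = -49565 + 215 \sqrt{43} \approx -48155.0$)
$k + L = -23339203 - \left(49565 - 215 \sqrt{43}\right) = -23388768 + 215 \sqrt{43}$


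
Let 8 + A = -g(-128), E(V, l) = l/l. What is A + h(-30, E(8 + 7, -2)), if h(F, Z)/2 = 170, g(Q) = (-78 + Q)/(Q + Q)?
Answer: 42393/128 ≈ 331.20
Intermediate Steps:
g(Q) = (-78 + Q)/(2*Q) (g(Q) = (-78 + Q)/((2*Q)) = (-78 + Q)*(1/(2*Q)) = (-78 + Q)/(2*Q))
E(V, l) = 1
h(F, Z) = 340 (h(F, Z) = 2*170 = 340)
A = -1127/128 (A = -8 - (-78 - 128)/(2*(-128)) = -8 - (-1)*(-206)/(2*128) = -8 - 1*103/128 = -8 - 103/128 = -1127/128 ≈ -8.8047)
A + h(-30, E(8 + 7, -2)) = -1127/128 + 340 = 42393/128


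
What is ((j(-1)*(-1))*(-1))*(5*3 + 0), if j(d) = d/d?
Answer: 15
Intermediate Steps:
j(d) = 1
((j(-1)*(-1))*(-1))*(5*3 + 0) = ((1*(-1))*(-1))*(5*3 + 0) = (-1*(-1))*(15 + 0) = 1*15 = 15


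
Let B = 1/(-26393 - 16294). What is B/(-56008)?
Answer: 1/2390813496 ≈ 4.1827e-10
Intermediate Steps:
B = -1/42687 (B = 1/(-42687) = -1/42687 ≈ -2.3426e-5)
B/(-56008) = -1/42687/(-56008) = -1/42687*(-1/56008) = 1/2390813496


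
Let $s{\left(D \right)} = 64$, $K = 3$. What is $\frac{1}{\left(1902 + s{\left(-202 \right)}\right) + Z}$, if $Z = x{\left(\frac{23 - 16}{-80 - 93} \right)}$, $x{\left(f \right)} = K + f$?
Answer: $\frac{173}{340630} \approx 0.00050788$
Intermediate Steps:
$x{\left(f \right)} = 3 + f$
$Z = \frac{512}{173}$ ($Z = 3 + \frac{23 - 16}{-80 - 93} = 3 + \frac{7}{-173} = 3 + 7 \left(- \frac{1}{173}\right) = 3 - \frac{7}{173} = \frac{512}{173} \approx 2.9595$)
$\frac{1}{\left(1902 + s{\left(-202 \right)}\right) + Z} = \frac{1}{\left(1902 + 64\right) + \frac{512}{173}} = \frac{1}{1966 + \frac{512}{173}} = \frac{1}{\frac{340630}{173}} = \frac{173}{340630}$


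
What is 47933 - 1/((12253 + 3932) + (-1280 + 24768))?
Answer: 1901645908/39673 ≈ 47933.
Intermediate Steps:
47933 - 1/((12253 + 3932) + (-1280 + 24768)) = 47933 - 1/(16185 + 23488) = 47933 - 1/39673 = 1901645908/39673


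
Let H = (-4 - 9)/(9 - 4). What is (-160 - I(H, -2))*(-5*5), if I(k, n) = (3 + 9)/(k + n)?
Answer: 90500/23 ≈ 3934.8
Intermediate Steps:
H = -13/5 ≈ -2.6000
I(k, n) = 12/(k + n)
(-160 - I(H, -2))*(-5*5) = (-160 - 12/(-13/5 - 2))*(-5*5) = (-160 - 12/(-23/5))*(-25) = (-160 - 12*(-5)/23)*(-25) = (-160 - 1*(-60/23))*(-25) = (-160 + 60/23)*(-25) = -3620/23*(-25) = 90500/23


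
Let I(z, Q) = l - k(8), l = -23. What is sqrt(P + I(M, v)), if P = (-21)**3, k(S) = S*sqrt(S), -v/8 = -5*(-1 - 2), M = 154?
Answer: 2*sqrt(-2321 - 4*sqrt(2)) ≈ 96.471*I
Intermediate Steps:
v = -120 (v = -(-40)*(-1 - 2) = -(-40)*(-3) = -8*15 = -120)
k(S) = S**(3/2)
I(z, Q) = -23 - 16*sqrt(2) (I(z, Q) = -23 - 8**(3/2) = -23 - 16*sqrt(2))
P = -9261
sqrt(P + I(M, v)) = sqrt(-9261 + (-23 - 16*sqrt(2))) = sqrt(-9284 - 16*sqrt(2))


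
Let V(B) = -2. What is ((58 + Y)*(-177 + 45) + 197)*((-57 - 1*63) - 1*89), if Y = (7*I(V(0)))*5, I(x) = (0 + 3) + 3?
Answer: 7352411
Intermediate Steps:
I(x) = 6 (I(x) = 3 + 3 = 6)
Y = 210 (Y = (7*6)*5 = 42*5 = 210)
((58 + Y)*(-177 + 45) + 197)*((-57 - 1*63) - 1*89) = ((58 + 210)*(-177 + 45) + 197)*((-57 - 1*63) - 1*89) = (268*(-132) + 197)*((-57 - 63) - 89) = (-35376 + 197)*(-120 - 89) = -35179*(-209) = 7352411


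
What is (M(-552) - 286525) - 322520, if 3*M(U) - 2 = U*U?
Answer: -1522429/3 ≈ -5.0748e+5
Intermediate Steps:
M(U) = ⅔ + U²/3 (M(U) = ⅔ + (U*U)/3 = ⅔ + U²/3)
(M(-552) - 286525) - 322520 = ((⅔ + (⅓)*(-552)²) - 286525) - 322520 = ((⅔ + (⅓)*304704) - 286525) - 322520 = ((⅔ + 101568) - 286525) - 322520 = (304706/3 - 286525) - 322520 = -554869/3 - 322520 = -1522429/3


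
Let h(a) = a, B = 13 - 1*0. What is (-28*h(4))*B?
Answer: -1456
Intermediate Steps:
B = 13 (B = 13 + 0 = 13)
(-28*h(4))*B = -28*4*13 = -112*13 = -1456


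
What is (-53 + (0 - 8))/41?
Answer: -61/41 ≈ -1.4878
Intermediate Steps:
(-53 + (0 - 8))/41 = (-53 - 8)*(1/41) = -61*1/41 = -61/41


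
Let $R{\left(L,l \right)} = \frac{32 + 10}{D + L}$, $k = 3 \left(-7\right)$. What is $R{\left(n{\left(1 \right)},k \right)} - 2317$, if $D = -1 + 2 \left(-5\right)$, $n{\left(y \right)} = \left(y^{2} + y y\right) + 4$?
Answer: $- \frac{11627}{5} \approx -2325.4$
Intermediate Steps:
$k = -21$
$n{\left(y \right)} = 4 + 2 y^{2}$ ($n{\left(y \right)} = \left(y^{2} + y^{2}\right) + 4 = 2 y^{2} + 4 = 4 + 2 y^{2}$)
$D = -11$ ($D = -1 - 10 = -11$)
$R{\left(L,l \right)} = \frac{42}{-11 + L}$ ($R{\left(L,l \right)} = \frac{32 + 10}{-11 + L} = \frac{42}{-11 + L}$)
$R{\left(n{\left(1 \right)},k \right)} - 2317 = \frac{42}{-11 + \left(4 + 2 \cdot 1^{2}\right)} - 2317 = \frac{42}{-11 + \left(4 + 2 \cdot 1\right)} - 2317 = \frac{42}{-11 + \left(4 + 2\right)} - 2317 = \frac{42}{-11 + 6} - 2317 = \frac{42}{-5} - 2317 = 42 \left(- \frac{1}{5}\right) - 2317 = - \frac{42}{5} - 2317 = - \frac{11627}{5}$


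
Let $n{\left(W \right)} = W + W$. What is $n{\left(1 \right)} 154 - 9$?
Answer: $299$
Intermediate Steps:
$n{\left(W \right)} = 2 W$
$n{\left(1 \right)} 154 - 9 = 2 \cdot 1 \cdot 154 - 9 = 2 \cdot 154 - 9 = 308 - 9 = 299$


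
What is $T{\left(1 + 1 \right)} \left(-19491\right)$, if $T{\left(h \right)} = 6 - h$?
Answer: $-77964$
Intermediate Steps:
$T{\left(1 + 1 \right)} \left(-19491\right) = \left(6 - \left(1 + 1\right)\right) \left(-19491\right) = \left(6 - 2\right) \left(-19491\right) = 4 \left(-19491\right) = -77964$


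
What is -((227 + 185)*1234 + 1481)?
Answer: -509889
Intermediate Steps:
-((227 + 185)*1234 + 1481) = -(412*1234 + 1481) = -(508408 + 1481) = -1*509889 = -509889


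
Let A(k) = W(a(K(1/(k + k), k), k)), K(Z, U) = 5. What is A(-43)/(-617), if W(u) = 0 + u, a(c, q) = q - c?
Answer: 48/617 ≈ 0.077796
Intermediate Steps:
W(u) = u
A(k) = -5 + k (A(k) = k - 1*5 = k - 5 = -5 + k)
A(-43)/(-617) = (-5 - 43)/(-617) = -48*(-1/617) = 48/617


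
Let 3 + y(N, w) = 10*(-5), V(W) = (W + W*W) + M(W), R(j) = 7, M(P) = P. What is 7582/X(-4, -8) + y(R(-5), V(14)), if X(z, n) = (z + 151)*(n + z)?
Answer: -50537/882 ≈ -57.298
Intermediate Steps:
X(z, n) = (151 + z)*(n + z)
V(W) = W**2 + 2*W (V(W) = (W + W*W) + W = (W + W**2) + W = W**2 + 2*W)
y(N, w) = -53 (y(N, w) = -3 + 10*(-5) = -3 - 50 = -53)
7582/X(-4, -8) + y(R(-5), V(14)) = 7582/((-4)**2 + 151*(-8) + 151*(-4) - 8*(-4)) - 53 = 7582/(16 - 1208 - 604 + 32) - 53 = 7582/(-1764) - 53 = 7582*(-1/1764) - 53 = -3791/882 - 53 = -50537/882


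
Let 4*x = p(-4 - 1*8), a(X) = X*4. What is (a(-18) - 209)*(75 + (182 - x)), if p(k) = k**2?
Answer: -62101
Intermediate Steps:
a(X) = 4*X
x = 36 (x = (-4 - 1*8)**2/4 = (-4 - 8)**2/4 = (1/4)*(-12)**2 = (1/4)*144 = 36)
(a(-18) - 209)*(75 + (182 - x)) = (4*(-18) - 209)*(75 + (182 - 1*36)) = (-72 - 209)*(75 + (182 - 36)) = -281*(75 + 146) = -281*221 = -62101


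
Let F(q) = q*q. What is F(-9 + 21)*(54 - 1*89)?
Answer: -5040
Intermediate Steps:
F(q) = q²
F(-9 + 21)*(54 - 1*89) = (-9 + 21)²*(54 - 1*89) = 12²*(54 - 89) = 144*(-35) = -5040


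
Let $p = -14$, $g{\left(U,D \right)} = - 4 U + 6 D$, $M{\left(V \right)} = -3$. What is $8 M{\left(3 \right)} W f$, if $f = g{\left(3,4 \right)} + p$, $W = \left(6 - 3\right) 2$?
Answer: $288$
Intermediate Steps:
$W = 6$ ($W = 3 \cdot 2 = 6$)
$f = -2$ ($f = \left(\left(-4\right) 3 + 6 \cdot 4\right) - 14 = \left(-12 + 24\right) - 14 = 12 - 14 = -2$)
$8 M{\left(3 \right)} W f = 8 \left(-3\right) 6 \left(-2\right) = \left(-24\right) 6 \left(-2\right) = \left(-144\right) \left(-2\right) = 288$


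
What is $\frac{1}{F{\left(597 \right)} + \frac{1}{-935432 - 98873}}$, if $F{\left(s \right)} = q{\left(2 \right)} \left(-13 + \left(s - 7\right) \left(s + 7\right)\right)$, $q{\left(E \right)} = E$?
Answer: $\frac{1034305}{737142967669} \approx 1.4031 \cdot 10^{-6}$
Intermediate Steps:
$F{\left(s \right)} = -26 + 2 \left(-7 + s\right) \left(7 + s\right)$ ($F{\left(s \right)} = 2 \left(-13 + \left(s - 7\right) \left(s + 7\right)\right) = 2 \left(-13 + \left(-7 + s\right) \left(7 + s\right)\right) = -26 + 2 \left(-7 + s\right) \left(7 + s\right)$)
$\frac{1}{F{\left(597 \right)} + \frac{1}{-935432 - 98873}} = \frac{1}{\left(-124 + 2 \cdot 597^{2}\right) + \frac{1}{-935432 - 98873}} = \frac{1}{\left(-124 + 2 \cdot 356409\right) + \frac{1}{-1034305}} = \frac{1}{\left(-124 + 712818\right) - \frac{1}{1034305}} = \frac{1}{712694 - \frac{1}{1034305}} = \frac{1}{\frac{737142967669}{1034305}} = \frac{1034305}{737142967669}$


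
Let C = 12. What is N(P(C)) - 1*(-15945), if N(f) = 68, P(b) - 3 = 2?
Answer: 16013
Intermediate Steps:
P(b) = 5 (P(b) = 3 + 2 = 5)
N(P(C)) - 1*(-15945) = 68 - 1*(-15945) = 68 + 15945 = 16013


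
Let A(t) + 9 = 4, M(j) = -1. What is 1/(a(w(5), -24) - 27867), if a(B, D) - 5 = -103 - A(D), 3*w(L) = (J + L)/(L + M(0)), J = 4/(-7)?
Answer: -1/27960 ≈ -3.5765e-5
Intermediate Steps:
J = -4/7 (J = 4*(-1/7) = -4/7 ≈ -0.57143)
A(t) = -5 (A(t) = -9 + 4 = -5)
w(L) = (-4/7 + L)/(3*(-1 + L)) (w(L) = ((-4/7 + L)/(L - 1))/3 = ((-4/7 + L)/(-1 + L))/3 = (-4/7 + L)/(3*(-1 + L)))
a(B, D) = -93 (a(B, D) = 5 + (-103 - 1*(-5)) = 5 + (-103 + 5) = 5 - 98 = -93)
1/(a(w(5), -24) - 27867) = 1/(-93 - 27867) = 1/(-27960) = -1/27960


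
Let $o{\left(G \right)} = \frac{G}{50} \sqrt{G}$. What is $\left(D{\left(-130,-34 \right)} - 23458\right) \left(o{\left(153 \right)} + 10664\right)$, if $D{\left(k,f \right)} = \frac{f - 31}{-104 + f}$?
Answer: $- \frac{17260425148}{69} - \frac{495282267 \sqrt{17}}{2300} \approx -2.5104 \cdot 10^{8}$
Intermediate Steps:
$o{\left(G \right)} = \frac{G^{\frac{3}{2}}}{50}$ ($o{\left(G \right)} = G \frac{1}{50} \sqrt{G} = \frac{G}{50} \sqrt{G} = \frac{G^{\frac{3}{2}}}{50}$)
$D{\left(k,f \right)} = \frac{-31 + f}{-104 + f}$
$\left(D{\left(-130,-34 \right)} - 23458\right) \left(o{\left(153 \right)} + 10664\right) = \left(\frac{-31 - 34}{-104 - 34} - 23458\right) \left(\frac{153^{\frac{3}{2}}}{50} + 10664\right) = \left(\frac{1}{-138} \left(-65\right) - 23458\right) \left(\frac{459 \sqrt{17}}{50} + 10664\right) = \left(\left(- \frac{1}{138}\right) \left(-65\right) - 23458\right) \left(\frac{459 \sqrt{17}}{50} + 10664\right) = \left(\frac{65}{138} - 23458\right) \left(10664 + \frac{459 \sqrt{17}}{50}\right) = - \frac{3237139 \left(10664 + \frac{459 \sqrt{17}}{50}\right)}{138} = - \frac{17260425148}{69} - \frac{495282267 \sqrt{17}}{2300}$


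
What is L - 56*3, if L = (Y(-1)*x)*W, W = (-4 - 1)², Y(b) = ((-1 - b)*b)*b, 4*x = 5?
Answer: -168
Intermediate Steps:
x = 5/4 (x = (¼)*5 = 5/4 ≈ 1.2500)
Y(b) = b²*(-1 - b) (Y(b) = (b*(-1 - b))*b = b²*(-1 - b))
W = 25 (W = (-5)² = 25)
L = 0 (L = (((-1)²*(-1 - 1*(-1)))*(5/4))*25 = ((1*(-1 + 1))*(5/4))*25 = ((1*0)*(5/4))*25 = (0*(5/4))*25 = 0*25 = 0)
L - 56*3 = 0 - 56*3 = 0 - 14*12 = 0 - 168 = -168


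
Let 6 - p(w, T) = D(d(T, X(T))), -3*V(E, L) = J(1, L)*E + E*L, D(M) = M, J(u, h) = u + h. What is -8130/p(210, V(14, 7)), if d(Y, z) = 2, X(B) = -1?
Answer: -4065/2 ≈ -2032.5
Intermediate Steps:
J(u, h) = h + u
V(E, L) = -E*L/3 - E*(1 + L)/3 (V(E, L) = -((L + 1)*E + E*L)/3 = -((1 + L)*E + E*L)/3 = -(E*(1 + L) + E*L)/3 = -(E*L + E*(1 + L))/3 = -E*L/3 - E*(1 + L)/3)
p(w, T) = 4 (p(w, T) = 6 - 1*2 = 6 - 2 = 4)
-8130/p(210, V(14, 7)) = -8130/4 = -8130*¼ = -4065/2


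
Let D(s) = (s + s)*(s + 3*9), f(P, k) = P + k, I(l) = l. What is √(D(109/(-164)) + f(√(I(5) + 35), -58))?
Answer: √(-2501510 + 53792*√10)/164 ≈ 9.3103*I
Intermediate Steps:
D(s) = 2*s*(27 + s) (D(s) = (2*s)*(s + 27) = (2*s)*(27 + s) = 2*s*(27 + s))
√(D(109/(-164)) + f(√(I(5) + 35), -58)) = √(2*(109/(-164))*(27 + 109/(-164)) + (√(5 + 35) - 58)) = √(2*(109*(-1/164))*(27 + 109*(-1/164)) + (√40 - 58)) = √(2*(-109/164)*(27 - 109/164) + (2*√10 - 58)) = √(2*(-109/164)*(4319/164) + (-58 + 2*√10)) = √(-470771/13448 + (-58 + 2*√10)) = √(-1250755/13448 + 2*√10)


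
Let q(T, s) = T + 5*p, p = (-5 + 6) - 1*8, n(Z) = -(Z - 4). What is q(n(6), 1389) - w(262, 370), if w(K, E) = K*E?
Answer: -96977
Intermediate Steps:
n(Z) = 4 - Z (n(Z) = -(-4 + Z) = 4 - Z)
p = -7 (p = 1 - 8 = -7)
q(T, s) = -35 + T (q(T, s) = T + 5*(-7) = T - 35 = -35 + T)
w(K, E) = E*K
q(n(6), 1389) - w(262, 370) = (-35 + (4 - 1*6)) - 370*262 = (-35 + (4 - 6)) - 1*96940 = (-35 - 2) - 96940 = -37 - 96940 = -96977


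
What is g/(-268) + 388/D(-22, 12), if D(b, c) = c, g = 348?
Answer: 6238/201 ≈ 31.035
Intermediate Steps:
g/(-268) + 388/D(-22, 12) = 348/(-268) + 388/12 = 348*(-1/268) + 388*(1/12) = -87/67 + 97/3 = 6238/201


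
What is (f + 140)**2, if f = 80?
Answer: 48400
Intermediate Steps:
(f + 140)**2 = (80 + 140)**2 = 220**2 = 48400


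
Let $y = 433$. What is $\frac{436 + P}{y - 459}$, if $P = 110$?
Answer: $-21$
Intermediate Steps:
$\frac{436 + P}{y - 459} = \frac{436 + 110}{433 - 459} = \frac{546}{-26} = 546 \left(- \frac{1}{26}\right) = -21$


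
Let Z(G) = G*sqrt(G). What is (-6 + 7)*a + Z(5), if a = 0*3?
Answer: 5*sqrt(5) ≈ 11.180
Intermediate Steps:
a = 0
Z(G) = G**(3/2)
(-6 + 7)*a + Z(5) = (-6 + 7)*0 + 5**(3/2) = 1*0 + 5*sqrt(5) = 0 + 5*sqrt(5) = 5*sqrt(5)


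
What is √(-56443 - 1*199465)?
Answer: 2*I*√63977 ≈ 505.87*I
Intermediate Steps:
√(-56443 - 1*199465) = √(-56443 - 199465) = √(-255908) = 2*I*√63977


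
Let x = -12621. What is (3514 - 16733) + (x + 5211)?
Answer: -20629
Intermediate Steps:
(3514 - 16733) + (x + 5211) = (3514 - 16733) + (-12621 + 5211) = -13219 - 7410 = -20629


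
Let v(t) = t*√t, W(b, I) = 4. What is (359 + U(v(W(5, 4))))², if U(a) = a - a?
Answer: 128881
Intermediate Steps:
v(t) = t^(3/2)
U(a) = 0
(359 + U(v(W(5, 4))))² = (359 + 0)² = 359² = 128881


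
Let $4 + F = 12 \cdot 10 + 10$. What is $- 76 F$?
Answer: $-9576$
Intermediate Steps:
$F = 126$ ($F = -4 + \left(12 \cdot 10 + 10\right) = -4 + \left(120 + 10\right) = -4 + 130 = 126$)
$- 76 F = \left(-76\right) 126 = -9576$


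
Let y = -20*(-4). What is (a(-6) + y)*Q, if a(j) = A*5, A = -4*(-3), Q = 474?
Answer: 66360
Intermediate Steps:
A = 12
y = 80
a(j) = 60 (a(j) = 12*5 = 60)
(a(-6) + y)*Q = (60 + 80)*474 = 140*474 = 66360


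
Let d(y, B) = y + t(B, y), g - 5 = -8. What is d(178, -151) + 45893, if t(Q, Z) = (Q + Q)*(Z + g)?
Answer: -6779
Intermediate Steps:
g = -3 (g = 5 - 8 = -3)
t(Q, Z) = 2*Q*(-3 + Z) (t(Q, Z) = (Q + Q)*(Z - 3) = (2*Q)*(-3 + Z) = 2*Q*(-3 + Z))
d(y, B) = y + 2*B*(-3 + y)
d(178, -151) + 45893 = (178 + 2*(-151)*(-3 + 178)) + 45893 = (178 + 2*(-151)*175) + 45893 = (178 - 52850) + 45893 = -52672 + 45893 = -6779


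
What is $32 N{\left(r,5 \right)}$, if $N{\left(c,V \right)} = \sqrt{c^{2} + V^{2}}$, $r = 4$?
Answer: $32 \sqrt{41} \approx 204.9$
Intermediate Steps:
$N{\left(c,V \right)} = \sqrt{V^{2} + c^{2}}$
$32 N{\left(r,5 \right)} = 32 \sqrt{5^{2} + 4^{2}} = 32 \sqrt{25 + 16} = 32 \sqrt{41}$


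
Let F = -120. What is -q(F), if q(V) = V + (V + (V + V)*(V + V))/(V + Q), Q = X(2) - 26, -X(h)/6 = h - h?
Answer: 37500/73 ≈ 513.70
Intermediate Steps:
X(h) = 0 (X(h) = -6*(h - h) = -6*0 = 0)
Q = -26 (Q = 0 - 26 = -26)
q(V) = V + (V + 4*V²)/(-26 + V) (q(V) = V + (V + (V + V)*(V + V))/(V - 26) = V + (V + (2*V)*(2*V))/(-26 + V) = V + (V + 4*V²)/(-26 + V))
-q(F) = -5*(-120)*(-5 - 120)/(-26 - 120) = -5*(-120)*(-125)/(-146) = -5*(-120)*(-1)*(-125)/146 = -1*(-37500/73) = 37500/73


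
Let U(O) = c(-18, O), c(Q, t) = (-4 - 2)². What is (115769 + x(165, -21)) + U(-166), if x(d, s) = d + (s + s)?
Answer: 115928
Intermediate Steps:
c(Q, t) = 36 (c(Q, t) = (-6)² = 36)
U(O) = 36
x(d, s) = d + 2*s
(115769 + x(165, -21)) + U(-166) = (115769 + (165 + 2*(-21))) + 36 = (115769 + (165 - 42)) + 36 = (115769 + 123) + 36 = 115892 + 36 = 115928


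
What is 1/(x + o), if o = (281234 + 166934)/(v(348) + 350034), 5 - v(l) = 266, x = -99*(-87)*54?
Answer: 349773/162680570014 ≈ 2.1501e-6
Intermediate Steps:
x = 465102 (x = 8613*54 = 465102)
v(l) = -261 (v(l) = 5 - 1*266 = 5 - 266 = -261)
o = 448168/349773 (o = (281234 + 166934)/(-261 + 350034) = 448168/349773 ≈ 1.2813)
1/(x + o) = 1/(465102 + 448168/349773) = 1/(162680570014/349773) = 349773/162680570014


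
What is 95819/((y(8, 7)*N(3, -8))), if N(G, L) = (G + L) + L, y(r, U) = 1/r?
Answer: -766552/13 ≈ -58966.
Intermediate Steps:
N(G, L) = G + 2*L
95819/((y(8, 7)*N(3, -8))) = 95819/(((3 + 2*(-8))/8)) = 95819/(((3 - 16)/8)) = 95819/(((1/8)*(-13))) = 95819/(-13/8) = 95819*(-8/13) = -766552/13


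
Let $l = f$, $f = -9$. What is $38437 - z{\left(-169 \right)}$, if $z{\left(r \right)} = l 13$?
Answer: $38554$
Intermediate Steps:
$l = -9$
$z{\left(r \right)} = -117$ ($z{\left(r \right)} = \left(-9\right) 13 = -117$)
$38437 - z{\left(-169 \right)} = 38437 - -117 = 38437 + 117 = 38554$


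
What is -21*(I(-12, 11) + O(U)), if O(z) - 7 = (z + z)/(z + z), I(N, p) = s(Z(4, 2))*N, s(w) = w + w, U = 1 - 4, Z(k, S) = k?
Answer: 1848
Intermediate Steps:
U = -3
s(w) = 2*w
I(N, p) = 8*N (I(N, p) = (2*4)*N = 8*N)
O(z) = 8 (O(z) = 7 + (z + z)/(z + z) = 7 + (2*z)/((2*z)) = 7 + (2*z)*(1/(2*z)) = 7 + 1 = 8)
-21*(I(-12, 11) + O(U)) = -21*(8*(-12) + 8) = -21*(-96 + 8) = -21*(-88) = 1848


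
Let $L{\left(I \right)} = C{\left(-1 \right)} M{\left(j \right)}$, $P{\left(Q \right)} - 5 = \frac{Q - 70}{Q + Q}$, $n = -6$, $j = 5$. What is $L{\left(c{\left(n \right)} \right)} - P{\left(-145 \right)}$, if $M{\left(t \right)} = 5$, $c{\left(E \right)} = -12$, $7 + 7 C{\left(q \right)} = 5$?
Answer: $- \frac{2911}{406} \approx -7.17$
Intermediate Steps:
$C{\left(q \right)} = - \frac{2}{7}$ ($C{\left(q \right)} = -1 + \frac{1}{7} \cdot 5 = -1 + \frac{5}{7} = - \frac{2}{7}$)
$P{\left(Q \right)} = 5 + \frac{-70 + Q}{2 Q}$ ($P{\left(Q \right)} = 5 + \frac{Q - 70}{Q + Q} = 5 + \frac{-70 + Q}{2 Q}$)
$L{\left(I \right)} = - \frac{10}{7}$ ($L{\left(I \right)} = \left(- \frac{2}{7}\right) 5 = - \frac{10}{7}$)
$L{\left(c{\left(n \right)} \right)} - P{\left(-145 \right)} = - \frac{10}{7} - \left(\frac{11}{2} - \frac{35}{-145}\right) = - \frac{10}{7} - \left(\frac{11}{2} - - \frac{7}{29}\right) = - \frac{10}{7} - \left(\frac{11}{2} + \frac{7}{29}\right) = - \frac{10}{7} - \frac{333}{58} = - \frac{2911}{406}$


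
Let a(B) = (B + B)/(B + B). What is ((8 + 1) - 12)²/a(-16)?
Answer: 9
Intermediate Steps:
a(B) = 1 (a(B) = (2*B)/((2*B)) = (2*B)*(1/(2*B)) = 1)
((8 + 1) - 12)²/a(-16) = ((8 + 1) - 12)²/1 = (9 - 12)²*1 = (-3)²*1 = 9*1 = 9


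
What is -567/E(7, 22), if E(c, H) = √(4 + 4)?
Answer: -567*√2/4 ≈ -200.46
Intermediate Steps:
E(c, H) = 2*√2 (E(c, H) = √8 = 2*√2)
-567/E(7, 22) = -567*√2/4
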